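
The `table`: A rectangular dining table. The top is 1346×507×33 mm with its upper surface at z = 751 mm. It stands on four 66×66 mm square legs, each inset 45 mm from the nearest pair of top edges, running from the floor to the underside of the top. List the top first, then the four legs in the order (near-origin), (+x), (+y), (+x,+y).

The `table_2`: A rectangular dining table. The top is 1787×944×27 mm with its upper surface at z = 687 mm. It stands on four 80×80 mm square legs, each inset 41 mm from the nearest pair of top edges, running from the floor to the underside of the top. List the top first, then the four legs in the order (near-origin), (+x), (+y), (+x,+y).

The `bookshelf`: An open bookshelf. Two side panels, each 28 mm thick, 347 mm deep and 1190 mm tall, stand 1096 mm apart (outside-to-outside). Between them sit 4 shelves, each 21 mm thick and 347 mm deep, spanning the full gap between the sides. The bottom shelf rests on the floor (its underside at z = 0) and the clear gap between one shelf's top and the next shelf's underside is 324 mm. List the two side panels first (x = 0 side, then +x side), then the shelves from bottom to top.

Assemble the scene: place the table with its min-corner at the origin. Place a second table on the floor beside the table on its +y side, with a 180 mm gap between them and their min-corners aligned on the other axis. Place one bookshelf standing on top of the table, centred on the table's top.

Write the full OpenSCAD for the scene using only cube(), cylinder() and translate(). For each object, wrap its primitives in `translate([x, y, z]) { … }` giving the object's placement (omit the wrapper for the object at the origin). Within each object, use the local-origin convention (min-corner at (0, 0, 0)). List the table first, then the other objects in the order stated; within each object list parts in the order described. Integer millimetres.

translate([0, 0, 718]) cube([1346, 507, 33]);
translate([45, 45, 0]) cube([66, 66, 718]);
translate([1235, 45, 0]) cube([66, 66, 718]);
translate([45, 396, 0]) cube([66, 66, 718]);
translate([1235, 396, 0]) cube([66, 66, 718]);
translate([0, 687, 0]) {
  translate([0, 0, 660]) cube([1787, 944, 27]);
  translate([41, 41, 0]) cube([80, 80, 660]);
  translate([1666, 41, 0]) cube([80, 80, 660]);
  translate([41, 823, 0]) cube([80, 80, 660]);
  translate([1666, 823, 0]) cube([80, 80, 660]);
}
translate([125, 80, 751]) {
  cube([28, 347, 1190]);
  translate([1068, 0, 0]) cube([28, 347, 1190]);
  translate([28, 0, 0]) cube([1040, 347, 21]);
  translate([28, 0, 345]) cube([1040, 347, 21]);
  translate([28, 0, 690]) cube([1040, 347, 21]);
  translate([28, 0, 1035]) cube([1040, 347, 21]);
}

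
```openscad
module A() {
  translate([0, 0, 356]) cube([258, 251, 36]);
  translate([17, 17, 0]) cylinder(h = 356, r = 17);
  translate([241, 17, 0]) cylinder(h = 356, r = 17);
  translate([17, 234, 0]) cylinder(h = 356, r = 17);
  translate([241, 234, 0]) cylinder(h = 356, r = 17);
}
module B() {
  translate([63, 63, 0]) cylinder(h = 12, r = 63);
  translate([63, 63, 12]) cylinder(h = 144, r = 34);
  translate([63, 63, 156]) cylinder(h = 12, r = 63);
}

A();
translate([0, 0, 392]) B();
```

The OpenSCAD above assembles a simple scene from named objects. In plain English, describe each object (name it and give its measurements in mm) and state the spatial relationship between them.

A is a four-legged stool. The seat is a 258×251×36 mm slab whose top surface is at z = 392 mm; four round legs, each 34 mm in diameter, run from the floor (z = 0) to the underside of the seat, each leg's axis is inset half a diameter from the nearest pair of seat edges (so the leg's bounding box is flush with the corner).

B is a spool: two coaxial disc flanges of radius 63 mm and thickness 12 mm, joined by a core cylinder of radius 34 mm and height 144 mm. The lower flange rests on z = 0 and the three cylinders share a vertical axis.

The spool is on top of the stool.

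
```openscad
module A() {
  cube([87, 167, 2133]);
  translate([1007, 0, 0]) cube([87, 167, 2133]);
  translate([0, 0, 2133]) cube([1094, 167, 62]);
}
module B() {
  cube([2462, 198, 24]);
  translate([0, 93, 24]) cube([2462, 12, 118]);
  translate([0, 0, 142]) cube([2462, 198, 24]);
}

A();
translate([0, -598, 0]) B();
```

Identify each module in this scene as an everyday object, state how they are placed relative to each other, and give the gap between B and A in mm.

A is a door frame. B is an I-beam. The I-beam is on the floor beside the door frame on its −y side. The gap between the I-beam and the door frame is 400 mm.

The I-beam's nearest face is 400 mm from the door frame's −y face.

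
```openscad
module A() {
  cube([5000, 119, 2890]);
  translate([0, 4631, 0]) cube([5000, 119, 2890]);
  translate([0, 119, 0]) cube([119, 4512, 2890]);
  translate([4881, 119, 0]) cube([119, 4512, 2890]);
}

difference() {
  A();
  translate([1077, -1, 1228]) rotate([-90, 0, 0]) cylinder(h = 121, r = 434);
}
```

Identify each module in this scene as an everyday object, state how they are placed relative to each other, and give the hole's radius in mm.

A is a house frame. The house frame has a circular hole through its front wall. The hole's radius is 434 mm.

The subtracted cylinder has r = 434 mm.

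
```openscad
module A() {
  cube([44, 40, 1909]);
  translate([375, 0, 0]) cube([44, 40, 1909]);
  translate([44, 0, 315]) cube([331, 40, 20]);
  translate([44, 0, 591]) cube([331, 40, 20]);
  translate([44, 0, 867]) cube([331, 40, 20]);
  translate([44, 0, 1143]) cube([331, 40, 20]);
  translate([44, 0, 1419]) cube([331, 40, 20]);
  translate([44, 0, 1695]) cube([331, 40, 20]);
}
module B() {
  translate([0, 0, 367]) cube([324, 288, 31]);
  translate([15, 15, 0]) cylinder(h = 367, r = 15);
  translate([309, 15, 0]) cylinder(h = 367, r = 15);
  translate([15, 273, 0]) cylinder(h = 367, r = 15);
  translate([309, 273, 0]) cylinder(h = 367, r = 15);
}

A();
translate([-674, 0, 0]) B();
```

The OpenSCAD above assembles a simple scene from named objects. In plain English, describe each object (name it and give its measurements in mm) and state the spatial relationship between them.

A is a wooden ladder with two side rails of 44×40 mm section and 1909 mm height, set 419 mm apart overall. Between them run 6 rectangular rungs (40 mm deep, 20 mm thick), front faces flush with the rails' −y face. The bottom of the first rung is 315 mm above the floor and each subsequent rung is 276 mm higher than the one below.

B is a four-legged stool. The seat is a 324×288×31 mm slab whose top surface is at z = 398 mm; four round legs, each 30 mm in diameter, run from the floor (z = 0) to the underside of the seat, each leg's axis is inset half a diameter from the nearest pair of seat edges (so the leg's bounding box is flush with the corner).

The stool is on the floor beside the ladder on its −x side.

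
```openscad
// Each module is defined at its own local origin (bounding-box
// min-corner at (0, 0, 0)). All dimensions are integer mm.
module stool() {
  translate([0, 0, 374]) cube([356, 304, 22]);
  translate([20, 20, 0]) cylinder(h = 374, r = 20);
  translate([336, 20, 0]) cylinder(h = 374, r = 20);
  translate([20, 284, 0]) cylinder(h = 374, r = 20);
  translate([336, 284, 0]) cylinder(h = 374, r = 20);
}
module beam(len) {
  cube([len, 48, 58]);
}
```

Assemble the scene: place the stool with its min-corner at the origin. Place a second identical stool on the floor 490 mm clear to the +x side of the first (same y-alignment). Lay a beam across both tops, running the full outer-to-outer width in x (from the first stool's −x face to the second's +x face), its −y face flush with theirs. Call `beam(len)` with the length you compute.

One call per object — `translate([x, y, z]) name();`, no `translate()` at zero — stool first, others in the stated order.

stool();
translate([846, 0, 0]) stool();
translate([0, 0, 396]) beam(1202);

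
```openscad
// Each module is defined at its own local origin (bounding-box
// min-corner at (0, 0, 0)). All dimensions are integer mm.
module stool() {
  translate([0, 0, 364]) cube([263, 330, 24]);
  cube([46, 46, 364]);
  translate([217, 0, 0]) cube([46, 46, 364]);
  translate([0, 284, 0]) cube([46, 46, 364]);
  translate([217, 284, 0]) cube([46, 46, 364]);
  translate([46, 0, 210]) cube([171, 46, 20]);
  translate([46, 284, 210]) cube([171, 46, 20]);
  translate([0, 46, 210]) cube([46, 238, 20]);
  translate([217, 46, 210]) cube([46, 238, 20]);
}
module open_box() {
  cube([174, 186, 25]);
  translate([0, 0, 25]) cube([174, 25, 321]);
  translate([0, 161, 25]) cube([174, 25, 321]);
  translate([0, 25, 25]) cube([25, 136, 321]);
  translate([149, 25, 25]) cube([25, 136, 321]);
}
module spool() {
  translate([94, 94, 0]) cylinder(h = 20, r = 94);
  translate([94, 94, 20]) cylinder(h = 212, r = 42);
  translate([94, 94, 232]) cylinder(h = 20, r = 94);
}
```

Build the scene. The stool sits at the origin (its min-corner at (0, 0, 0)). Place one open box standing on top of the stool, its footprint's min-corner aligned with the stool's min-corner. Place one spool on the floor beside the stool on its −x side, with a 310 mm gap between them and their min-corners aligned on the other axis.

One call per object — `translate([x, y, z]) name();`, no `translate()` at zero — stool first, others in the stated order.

stool();
translate([0, 0, 388]) open_box();
translate([-498, 0, 0]) spool();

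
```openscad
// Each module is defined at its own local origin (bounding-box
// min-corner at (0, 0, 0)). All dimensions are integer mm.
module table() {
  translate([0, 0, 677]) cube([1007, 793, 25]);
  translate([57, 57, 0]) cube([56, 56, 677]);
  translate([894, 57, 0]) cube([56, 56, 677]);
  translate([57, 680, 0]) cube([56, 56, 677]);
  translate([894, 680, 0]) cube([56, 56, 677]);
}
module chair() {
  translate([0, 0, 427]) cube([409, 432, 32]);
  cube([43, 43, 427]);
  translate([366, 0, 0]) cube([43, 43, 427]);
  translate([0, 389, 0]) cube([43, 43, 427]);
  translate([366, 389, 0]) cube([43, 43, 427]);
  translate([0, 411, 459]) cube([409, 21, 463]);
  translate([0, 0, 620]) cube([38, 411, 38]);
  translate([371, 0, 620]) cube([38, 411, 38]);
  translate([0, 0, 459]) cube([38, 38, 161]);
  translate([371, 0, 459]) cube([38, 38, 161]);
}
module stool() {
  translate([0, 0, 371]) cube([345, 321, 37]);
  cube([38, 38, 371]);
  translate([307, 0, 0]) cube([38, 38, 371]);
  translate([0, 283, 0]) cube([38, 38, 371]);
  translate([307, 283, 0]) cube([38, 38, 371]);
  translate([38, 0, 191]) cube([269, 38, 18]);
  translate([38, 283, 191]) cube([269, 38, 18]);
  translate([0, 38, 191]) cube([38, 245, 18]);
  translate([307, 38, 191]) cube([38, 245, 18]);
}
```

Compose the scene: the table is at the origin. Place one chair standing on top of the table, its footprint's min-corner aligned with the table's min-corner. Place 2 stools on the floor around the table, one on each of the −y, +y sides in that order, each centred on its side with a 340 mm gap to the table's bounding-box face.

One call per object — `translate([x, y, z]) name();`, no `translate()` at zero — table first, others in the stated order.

table();
translate([0, 0, 702]) chair();
translate([331, -661, 0]) stool();
translate([331, 1133, 0]) stool();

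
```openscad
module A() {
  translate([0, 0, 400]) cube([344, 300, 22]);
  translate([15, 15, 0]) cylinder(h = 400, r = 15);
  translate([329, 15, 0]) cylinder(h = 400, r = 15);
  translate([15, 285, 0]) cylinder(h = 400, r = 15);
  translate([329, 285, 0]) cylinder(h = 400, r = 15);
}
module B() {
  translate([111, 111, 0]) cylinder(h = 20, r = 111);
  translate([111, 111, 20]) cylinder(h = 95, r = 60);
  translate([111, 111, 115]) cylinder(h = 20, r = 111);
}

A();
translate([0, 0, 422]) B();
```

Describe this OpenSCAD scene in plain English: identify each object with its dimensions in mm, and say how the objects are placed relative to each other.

A is a simple wooden stool: a rectangular seat 344 mm (x) by 300 mm (y), 22 mm thick, top face at z = 422 mm, on four round legs, each 30 mm in diameter. The legs rest on z = 0, each leg's axis is inset half a diameter from the nearest pair of seat edges (so the leg's bounding box is flush with the corner).

B is a spool: two coaxial disc flanges of radius 111 mm and thickness 20 mm, joined by a core cylinder of radius 60 mm and height 95 mm. The lower flange rests on z = 0 and the three cylinders share a vertical axis.

The spool is on top of the stool.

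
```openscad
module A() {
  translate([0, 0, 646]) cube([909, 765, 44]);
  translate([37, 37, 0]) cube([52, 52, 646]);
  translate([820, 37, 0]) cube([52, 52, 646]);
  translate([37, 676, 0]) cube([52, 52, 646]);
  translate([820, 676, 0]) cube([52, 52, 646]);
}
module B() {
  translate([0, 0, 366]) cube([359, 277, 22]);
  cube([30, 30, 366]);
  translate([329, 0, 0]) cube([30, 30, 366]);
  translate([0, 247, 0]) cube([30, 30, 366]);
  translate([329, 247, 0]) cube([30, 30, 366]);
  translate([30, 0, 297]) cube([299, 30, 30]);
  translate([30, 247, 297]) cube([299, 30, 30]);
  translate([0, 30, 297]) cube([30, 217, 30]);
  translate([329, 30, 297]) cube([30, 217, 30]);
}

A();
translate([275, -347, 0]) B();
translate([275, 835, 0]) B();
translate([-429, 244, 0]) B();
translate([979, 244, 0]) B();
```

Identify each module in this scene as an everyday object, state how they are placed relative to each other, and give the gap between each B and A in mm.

Each stool's nearest face is 70 mm from the table's bounding box.

A is a table. B is a stool. Four stools sit around the table at the −y, +y, −x, +x sides. The gap between each stool and the table is 70 mm.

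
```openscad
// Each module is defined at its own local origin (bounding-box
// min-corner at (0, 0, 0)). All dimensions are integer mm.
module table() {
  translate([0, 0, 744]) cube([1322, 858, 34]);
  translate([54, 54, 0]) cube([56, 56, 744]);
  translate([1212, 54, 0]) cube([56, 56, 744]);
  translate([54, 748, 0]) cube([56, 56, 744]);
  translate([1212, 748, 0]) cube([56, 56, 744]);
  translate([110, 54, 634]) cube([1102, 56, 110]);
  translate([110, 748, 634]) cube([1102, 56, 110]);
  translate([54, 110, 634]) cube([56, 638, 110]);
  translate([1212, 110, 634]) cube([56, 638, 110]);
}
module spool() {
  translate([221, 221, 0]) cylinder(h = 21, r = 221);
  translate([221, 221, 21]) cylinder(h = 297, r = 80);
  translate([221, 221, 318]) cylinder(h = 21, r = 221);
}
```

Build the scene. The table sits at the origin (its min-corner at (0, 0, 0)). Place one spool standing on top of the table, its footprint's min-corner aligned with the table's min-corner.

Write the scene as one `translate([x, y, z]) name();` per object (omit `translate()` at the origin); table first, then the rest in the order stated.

table();
translate([0, 0, 778]) spool();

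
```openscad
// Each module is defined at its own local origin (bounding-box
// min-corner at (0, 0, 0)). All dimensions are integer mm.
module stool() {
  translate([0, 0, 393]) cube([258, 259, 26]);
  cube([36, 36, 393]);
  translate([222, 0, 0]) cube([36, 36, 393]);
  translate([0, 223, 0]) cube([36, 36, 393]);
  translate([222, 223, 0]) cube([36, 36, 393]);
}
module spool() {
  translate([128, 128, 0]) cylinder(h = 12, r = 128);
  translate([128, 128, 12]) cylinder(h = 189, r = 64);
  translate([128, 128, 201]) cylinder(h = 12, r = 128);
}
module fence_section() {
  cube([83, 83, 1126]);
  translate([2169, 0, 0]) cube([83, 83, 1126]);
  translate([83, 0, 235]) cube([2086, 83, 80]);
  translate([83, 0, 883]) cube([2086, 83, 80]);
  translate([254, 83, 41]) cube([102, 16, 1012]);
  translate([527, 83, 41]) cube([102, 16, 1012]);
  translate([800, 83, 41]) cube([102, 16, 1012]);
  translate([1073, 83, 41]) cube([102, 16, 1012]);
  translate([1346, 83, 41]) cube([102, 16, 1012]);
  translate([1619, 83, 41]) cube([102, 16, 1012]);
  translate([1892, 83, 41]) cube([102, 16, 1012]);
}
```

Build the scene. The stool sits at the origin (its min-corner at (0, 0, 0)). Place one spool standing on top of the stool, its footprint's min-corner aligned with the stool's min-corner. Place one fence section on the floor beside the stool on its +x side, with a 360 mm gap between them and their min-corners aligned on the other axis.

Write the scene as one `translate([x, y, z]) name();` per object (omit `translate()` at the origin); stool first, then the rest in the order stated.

stool();
translate([0, 0, 419]) spool();
translate([618, 0, 0]) fence_section();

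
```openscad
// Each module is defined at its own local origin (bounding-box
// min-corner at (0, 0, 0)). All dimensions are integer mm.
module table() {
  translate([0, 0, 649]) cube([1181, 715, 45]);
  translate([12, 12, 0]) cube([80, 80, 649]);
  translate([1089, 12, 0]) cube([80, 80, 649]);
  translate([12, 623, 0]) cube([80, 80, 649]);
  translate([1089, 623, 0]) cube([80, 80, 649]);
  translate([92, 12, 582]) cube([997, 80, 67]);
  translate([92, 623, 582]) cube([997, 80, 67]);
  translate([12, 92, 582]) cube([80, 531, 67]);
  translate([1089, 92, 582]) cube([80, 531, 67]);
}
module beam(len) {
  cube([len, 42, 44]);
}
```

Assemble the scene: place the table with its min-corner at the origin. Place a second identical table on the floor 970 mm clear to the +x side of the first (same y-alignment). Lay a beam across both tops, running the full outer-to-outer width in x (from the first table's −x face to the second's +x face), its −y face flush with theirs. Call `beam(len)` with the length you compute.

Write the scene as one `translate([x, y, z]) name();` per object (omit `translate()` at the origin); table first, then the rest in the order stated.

table();
translate([2151, 0, 0]) table();
translate([0, 0, 694]) beam(3332);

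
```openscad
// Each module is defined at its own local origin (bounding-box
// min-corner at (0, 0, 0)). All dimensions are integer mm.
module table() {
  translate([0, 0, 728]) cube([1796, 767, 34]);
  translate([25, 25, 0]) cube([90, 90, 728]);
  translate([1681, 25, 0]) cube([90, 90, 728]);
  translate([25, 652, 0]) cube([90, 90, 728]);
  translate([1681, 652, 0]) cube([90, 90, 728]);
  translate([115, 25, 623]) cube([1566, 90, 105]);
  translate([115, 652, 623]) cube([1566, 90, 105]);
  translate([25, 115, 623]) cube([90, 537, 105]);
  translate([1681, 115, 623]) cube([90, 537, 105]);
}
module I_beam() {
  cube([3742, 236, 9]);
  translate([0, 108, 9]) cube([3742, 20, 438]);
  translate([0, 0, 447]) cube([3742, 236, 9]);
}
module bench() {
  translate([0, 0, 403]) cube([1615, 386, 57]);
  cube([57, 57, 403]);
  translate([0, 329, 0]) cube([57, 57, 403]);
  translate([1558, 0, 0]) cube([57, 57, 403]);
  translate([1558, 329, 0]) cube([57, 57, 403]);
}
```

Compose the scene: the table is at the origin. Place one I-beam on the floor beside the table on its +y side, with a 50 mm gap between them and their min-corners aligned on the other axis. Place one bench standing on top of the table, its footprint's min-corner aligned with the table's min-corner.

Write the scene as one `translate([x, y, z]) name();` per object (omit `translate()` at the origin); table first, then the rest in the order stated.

table();
translate([0, 817, 0]) I_beam();
translate([0, 0, 762]) bench();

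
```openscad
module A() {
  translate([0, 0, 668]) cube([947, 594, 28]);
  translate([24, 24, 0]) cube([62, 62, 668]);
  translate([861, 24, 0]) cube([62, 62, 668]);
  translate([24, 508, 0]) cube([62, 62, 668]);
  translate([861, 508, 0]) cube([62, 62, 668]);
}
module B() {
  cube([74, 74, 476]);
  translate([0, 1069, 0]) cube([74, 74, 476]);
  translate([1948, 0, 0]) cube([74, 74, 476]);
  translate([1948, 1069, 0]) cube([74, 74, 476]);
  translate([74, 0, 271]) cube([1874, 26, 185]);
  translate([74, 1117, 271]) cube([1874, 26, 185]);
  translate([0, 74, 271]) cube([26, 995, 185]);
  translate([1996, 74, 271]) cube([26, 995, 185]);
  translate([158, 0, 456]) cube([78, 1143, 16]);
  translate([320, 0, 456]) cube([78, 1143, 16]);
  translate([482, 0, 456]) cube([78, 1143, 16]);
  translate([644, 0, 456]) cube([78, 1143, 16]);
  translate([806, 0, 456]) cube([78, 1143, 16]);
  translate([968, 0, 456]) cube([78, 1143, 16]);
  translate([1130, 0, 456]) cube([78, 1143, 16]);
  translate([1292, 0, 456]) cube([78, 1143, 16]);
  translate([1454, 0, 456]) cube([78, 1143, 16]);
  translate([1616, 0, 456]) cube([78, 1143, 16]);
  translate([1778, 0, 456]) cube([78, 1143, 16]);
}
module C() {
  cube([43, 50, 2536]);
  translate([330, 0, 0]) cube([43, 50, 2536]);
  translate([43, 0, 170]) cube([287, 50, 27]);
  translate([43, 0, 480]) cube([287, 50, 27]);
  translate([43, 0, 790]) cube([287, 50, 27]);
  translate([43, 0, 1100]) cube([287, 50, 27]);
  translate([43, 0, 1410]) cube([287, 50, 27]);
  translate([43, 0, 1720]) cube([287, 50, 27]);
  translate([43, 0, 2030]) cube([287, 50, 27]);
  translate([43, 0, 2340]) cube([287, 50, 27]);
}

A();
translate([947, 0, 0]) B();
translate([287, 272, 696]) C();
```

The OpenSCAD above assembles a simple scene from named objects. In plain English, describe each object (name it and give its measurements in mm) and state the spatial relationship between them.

A is a rectangular dining table. The top is 947×594×28 mm with its upper surface at z = 696 mm. It stands on four 62×62 mm square legs, each inset 24 mm from the nearest pair of top edges, running from the floor to the underside of the top.

B is a bed frame 2022 mm long (x) by 1143 mm wide (y). Four 74×74 mm corner posts, 476 mm tall, at the corners of the footprint. Four rails of 26 mm thickness and 185 mm height run between adjacent posts with their undersides at z = 271 mm, their outer faces flush with the outside of the frame (the two x-running rails run between the posts' inner faces; the two y-running rails run between the posts' inner faces). 11 slats, each 78 mm wide (x) and 16 mm thick, lie across the top of the two x-running rails, running the full 1143 mm width of the frame in y; the slats are evenly spaced along x between the inner faces of the end posts with equal gaps (rounded down to the nearest mm) at the −x end and between each pair — any rounding remainder accumulates at the +x end.

C is a wooden ladder with two side rails of 43×50 mm section and 2536 mm height, set 373 mm apart overall. Between them run 8 rectangular rungs (50 mm deep, 27 mm thick), front faces flush with the rails' −y face. The bottom of the first rung is 170 mm above the floor and each subsequent rung is 310 mm higher than the one below.

The bed frame is against the table's +x side, with their −y faces flush. The ladder is on top of the table, centred.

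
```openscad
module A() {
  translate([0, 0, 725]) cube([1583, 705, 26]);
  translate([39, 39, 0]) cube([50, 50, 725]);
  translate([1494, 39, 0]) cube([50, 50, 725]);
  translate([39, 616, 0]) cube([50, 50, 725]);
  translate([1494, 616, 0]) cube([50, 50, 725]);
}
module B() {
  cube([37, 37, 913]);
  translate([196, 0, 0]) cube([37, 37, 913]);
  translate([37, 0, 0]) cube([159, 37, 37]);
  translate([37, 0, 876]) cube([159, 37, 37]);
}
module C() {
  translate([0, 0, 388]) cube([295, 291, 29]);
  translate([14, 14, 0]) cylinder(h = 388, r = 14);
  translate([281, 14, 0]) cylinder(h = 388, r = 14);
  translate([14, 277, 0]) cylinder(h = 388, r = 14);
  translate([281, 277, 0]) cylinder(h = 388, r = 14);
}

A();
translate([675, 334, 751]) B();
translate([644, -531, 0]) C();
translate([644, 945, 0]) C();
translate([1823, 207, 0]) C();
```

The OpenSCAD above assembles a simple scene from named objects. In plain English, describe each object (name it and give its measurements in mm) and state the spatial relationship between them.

A is a table: top 1583 mm (x) × 705 mm (y), 26 mm thick, upper face at z = 751 mm, on four 50×50 mm square legs, each inset 39 mm from the nearest pair of top edges, running from z = 0 to the bottom of the top.

B is a picture frame with a 159×839 mm rectangular opening (x by z) and a uniform 37 mm border on every side. Frame depth is 37 mm along y. It is built from two vertical stiles running the full outside height and two horizontal rails spanning the gap between the stiles.

C is a simple wooden stool: a rectangular seat 295 mm (x) by 291 mm (y), 29 mm thick, top face at z = 417 mm, on four round legs, each 28 mm in diameter. The legs rest on z = 0, each leg's axis is inset half a diameter from the nearest pair of seat edges (so the leg's bounding box is flush with the corner).

The picture frame is on top of the table, centred. Three stools sit around the table at the −y, +y, +x sides.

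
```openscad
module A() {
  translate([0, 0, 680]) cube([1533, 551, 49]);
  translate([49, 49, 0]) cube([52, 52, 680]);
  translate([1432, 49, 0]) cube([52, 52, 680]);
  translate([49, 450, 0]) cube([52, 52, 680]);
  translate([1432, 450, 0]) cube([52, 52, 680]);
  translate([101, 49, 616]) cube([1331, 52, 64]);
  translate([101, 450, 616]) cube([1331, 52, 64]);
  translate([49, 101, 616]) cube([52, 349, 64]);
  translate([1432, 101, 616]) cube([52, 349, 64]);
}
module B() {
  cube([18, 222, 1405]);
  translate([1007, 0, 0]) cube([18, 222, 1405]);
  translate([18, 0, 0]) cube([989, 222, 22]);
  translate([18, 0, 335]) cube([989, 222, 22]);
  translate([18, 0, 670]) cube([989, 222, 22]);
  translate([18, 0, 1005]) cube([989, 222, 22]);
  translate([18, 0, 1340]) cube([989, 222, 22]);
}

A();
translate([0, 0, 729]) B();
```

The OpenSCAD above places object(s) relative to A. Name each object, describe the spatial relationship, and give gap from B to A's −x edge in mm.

A is a table. B is a bookshelf. The bookshelf is on top of the table. The gap from the bookshelf to the table's −x edge is 0 mm.

The bookshelf's min-x is at 0; the table's min-x is 0; gap = 0 mm.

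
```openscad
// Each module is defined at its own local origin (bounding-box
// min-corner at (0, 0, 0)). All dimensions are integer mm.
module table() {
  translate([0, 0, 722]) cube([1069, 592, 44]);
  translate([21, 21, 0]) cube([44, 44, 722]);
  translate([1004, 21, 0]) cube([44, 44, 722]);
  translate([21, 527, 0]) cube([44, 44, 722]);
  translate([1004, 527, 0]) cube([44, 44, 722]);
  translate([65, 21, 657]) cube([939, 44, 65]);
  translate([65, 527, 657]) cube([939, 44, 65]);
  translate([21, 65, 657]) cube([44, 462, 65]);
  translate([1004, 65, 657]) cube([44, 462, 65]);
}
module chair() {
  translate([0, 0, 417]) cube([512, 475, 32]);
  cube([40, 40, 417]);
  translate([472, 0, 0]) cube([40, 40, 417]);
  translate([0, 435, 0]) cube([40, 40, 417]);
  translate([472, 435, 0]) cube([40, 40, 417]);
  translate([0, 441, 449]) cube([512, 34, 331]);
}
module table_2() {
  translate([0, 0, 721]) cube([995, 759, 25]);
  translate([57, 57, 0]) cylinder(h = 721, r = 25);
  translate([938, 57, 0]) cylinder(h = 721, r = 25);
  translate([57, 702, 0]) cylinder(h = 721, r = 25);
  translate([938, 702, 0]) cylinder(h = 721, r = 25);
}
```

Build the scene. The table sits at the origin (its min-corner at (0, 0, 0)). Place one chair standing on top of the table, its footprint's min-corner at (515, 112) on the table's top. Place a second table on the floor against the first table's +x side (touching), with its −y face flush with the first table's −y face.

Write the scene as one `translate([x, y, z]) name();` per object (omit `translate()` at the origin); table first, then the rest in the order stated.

table();
translate([515, 112, 766]) chair();
translate([1069, 0, 0]) table_2();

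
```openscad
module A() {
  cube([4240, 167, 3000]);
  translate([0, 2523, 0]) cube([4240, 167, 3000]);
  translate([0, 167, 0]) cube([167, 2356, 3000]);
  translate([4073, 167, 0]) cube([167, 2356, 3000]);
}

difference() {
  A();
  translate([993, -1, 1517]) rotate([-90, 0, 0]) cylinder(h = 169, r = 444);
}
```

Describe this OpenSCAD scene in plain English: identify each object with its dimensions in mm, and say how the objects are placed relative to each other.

A is the wall frame of a small rectangular building: four walls, each 3000 mm tall and 167 mm thick, enclosing a footprint 4240 mm (x) by 2690 mm (y) outside-to-outside, with no floor or roof. The front and back walls (the −y and +y sides) span the full width; the two side walls fit between them.

The house frame has a circular hole of radius 444 mm through its front wall, centred at (x = 993, z = 1517).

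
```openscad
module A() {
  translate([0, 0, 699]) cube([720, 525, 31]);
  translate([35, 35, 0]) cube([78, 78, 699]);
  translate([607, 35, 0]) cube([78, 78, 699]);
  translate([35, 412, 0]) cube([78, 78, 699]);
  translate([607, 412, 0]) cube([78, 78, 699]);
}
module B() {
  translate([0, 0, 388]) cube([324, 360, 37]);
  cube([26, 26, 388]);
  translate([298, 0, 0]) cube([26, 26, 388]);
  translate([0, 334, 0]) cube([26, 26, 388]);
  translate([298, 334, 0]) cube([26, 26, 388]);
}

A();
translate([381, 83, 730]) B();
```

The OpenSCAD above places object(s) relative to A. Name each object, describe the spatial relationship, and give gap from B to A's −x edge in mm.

The stool's min-x is at 381; the table's min-x is 0; gap = 381 mm.

A is a table. B is a stool. The stool is on top of the table. The gap from the stool to the table's −x edge is 381 mm.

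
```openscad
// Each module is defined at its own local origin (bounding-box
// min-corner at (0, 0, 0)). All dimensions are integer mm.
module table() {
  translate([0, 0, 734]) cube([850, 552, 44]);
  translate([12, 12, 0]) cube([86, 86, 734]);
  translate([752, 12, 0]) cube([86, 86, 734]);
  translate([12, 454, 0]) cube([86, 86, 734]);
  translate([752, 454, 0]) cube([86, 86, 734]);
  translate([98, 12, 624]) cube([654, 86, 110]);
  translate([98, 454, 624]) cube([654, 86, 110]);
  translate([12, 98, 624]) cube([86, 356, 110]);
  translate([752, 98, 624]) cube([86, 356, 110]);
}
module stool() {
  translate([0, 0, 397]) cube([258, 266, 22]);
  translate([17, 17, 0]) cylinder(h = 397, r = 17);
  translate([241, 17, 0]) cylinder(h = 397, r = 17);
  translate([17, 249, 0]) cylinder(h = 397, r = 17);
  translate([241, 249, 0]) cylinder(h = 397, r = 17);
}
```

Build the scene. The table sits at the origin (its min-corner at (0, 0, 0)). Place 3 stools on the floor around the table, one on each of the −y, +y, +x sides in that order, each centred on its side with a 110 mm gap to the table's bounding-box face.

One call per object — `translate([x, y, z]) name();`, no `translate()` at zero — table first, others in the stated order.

table();
translate([296, -376, 0]) stool();
translate([296, 662, 0]) stool();
translate([960, 143, 0]) stool();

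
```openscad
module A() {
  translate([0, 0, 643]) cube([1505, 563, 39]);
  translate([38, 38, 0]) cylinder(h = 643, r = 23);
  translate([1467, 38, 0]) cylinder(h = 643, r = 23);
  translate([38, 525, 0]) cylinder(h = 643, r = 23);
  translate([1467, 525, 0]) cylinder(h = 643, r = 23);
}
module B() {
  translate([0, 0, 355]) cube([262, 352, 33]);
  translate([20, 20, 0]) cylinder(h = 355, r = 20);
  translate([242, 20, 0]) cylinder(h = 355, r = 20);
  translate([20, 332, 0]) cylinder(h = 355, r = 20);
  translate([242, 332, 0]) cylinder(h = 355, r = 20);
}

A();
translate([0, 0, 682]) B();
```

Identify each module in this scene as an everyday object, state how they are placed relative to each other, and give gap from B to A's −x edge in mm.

The stool's min-x is at 0; the table's min-x is 0; gap = 0 mm.

A is a table. B is a stool. The stool is on top of the table. The gap from the stool to the table's −x edge is 0 mm.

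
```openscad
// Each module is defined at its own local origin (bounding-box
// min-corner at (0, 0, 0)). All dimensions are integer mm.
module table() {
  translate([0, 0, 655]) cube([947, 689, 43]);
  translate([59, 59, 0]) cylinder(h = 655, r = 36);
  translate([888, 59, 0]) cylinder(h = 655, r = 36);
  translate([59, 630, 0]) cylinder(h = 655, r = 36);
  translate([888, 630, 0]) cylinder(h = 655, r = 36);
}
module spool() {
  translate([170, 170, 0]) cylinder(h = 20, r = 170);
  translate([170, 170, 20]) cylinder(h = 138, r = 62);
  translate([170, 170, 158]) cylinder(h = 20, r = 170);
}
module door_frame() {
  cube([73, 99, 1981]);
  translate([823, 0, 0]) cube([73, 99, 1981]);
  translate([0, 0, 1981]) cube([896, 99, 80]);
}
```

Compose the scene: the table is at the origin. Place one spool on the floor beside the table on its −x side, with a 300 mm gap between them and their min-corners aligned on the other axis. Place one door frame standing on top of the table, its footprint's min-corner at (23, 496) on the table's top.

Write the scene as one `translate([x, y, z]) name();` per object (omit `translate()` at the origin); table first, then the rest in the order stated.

table();
translate([-640, 0, 0]) spool();
translate([23, 496, 698]) door_frame();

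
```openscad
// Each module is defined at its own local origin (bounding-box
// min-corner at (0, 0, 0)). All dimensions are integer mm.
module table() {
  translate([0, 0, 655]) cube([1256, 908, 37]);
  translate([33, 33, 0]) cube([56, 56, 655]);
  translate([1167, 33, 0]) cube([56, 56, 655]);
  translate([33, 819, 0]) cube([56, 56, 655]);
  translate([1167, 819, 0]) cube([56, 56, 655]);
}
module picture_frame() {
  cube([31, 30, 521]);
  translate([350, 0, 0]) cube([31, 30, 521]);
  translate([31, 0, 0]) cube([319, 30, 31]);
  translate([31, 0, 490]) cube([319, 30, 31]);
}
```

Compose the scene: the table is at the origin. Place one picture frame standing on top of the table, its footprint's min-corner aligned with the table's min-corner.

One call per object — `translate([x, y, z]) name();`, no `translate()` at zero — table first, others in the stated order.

table();
translate([0, 0, 692]) picture_frame();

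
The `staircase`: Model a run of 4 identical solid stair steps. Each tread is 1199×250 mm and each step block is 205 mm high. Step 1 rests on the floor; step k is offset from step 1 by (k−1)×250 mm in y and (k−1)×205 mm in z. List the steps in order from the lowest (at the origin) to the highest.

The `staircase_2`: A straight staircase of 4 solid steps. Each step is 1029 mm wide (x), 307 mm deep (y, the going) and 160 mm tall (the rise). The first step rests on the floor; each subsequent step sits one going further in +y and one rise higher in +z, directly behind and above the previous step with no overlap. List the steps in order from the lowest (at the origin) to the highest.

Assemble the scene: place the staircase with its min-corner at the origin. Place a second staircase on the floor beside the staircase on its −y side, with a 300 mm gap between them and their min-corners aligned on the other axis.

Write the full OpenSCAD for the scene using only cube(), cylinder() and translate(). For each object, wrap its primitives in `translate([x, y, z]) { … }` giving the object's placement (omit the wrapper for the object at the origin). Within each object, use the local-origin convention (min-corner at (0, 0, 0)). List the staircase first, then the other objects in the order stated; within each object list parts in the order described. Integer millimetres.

cube([1199, 250, 205]);
translate([0, 250, 205]) cube([1199, 250, 205]);
translate([0, 500, 410]) cube([1199, 250, 205]);
translate([0, 750, 615]) cube([1199, 250, 205]);
translate([0, -1528, 0]) {
  cube([1029, 307, 160]);
  translate([0, 307, 160]) cube([1029, 307, 160]);
  translate([0, 614, 320]) cube([1029, 307, 160]);
  translate([0, 921, 480]) cube([1029, 307, 160]);
}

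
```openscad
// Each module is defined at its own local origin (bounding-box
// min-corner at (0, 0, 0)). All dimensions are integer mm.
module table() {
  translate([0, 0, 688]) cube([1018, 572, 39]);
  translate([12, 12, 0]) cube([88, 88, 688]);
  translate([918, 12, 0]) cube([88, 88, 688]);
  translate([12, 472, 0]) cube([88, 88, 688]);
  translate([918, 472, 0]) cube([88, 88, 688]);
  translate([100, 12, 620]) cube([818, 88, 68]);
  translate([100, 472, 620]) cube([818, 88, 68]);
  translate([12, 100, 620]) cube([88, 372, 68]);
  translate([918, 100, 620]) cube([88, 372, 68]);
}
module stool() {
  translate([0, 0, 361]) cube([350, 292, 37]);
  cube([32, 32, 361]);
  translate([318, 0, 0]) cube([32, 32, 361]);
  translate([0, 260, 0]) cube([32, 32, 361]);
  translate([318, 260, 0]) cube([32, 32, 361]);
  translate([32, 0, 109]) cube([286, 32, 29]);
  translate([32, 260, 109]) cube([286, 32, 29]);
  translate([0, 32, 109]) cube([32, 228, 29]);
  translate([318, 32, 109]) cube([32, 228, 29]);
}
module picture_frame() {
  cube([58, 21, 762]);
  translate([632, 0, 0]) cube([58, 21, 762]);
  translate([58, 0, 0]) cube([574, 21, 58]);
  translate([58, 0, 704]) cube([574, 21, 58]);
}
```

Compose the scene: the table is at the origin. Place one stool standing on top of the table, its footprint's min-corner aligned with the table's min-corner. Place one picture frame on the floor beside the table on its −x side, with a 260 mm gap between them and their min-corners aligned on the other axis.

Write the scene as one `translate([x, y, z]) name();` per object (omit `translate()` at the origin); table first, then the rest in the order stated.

table();
translate([0, 0, 727]) stool();
translate([-950, 0, 0]) picture_frame();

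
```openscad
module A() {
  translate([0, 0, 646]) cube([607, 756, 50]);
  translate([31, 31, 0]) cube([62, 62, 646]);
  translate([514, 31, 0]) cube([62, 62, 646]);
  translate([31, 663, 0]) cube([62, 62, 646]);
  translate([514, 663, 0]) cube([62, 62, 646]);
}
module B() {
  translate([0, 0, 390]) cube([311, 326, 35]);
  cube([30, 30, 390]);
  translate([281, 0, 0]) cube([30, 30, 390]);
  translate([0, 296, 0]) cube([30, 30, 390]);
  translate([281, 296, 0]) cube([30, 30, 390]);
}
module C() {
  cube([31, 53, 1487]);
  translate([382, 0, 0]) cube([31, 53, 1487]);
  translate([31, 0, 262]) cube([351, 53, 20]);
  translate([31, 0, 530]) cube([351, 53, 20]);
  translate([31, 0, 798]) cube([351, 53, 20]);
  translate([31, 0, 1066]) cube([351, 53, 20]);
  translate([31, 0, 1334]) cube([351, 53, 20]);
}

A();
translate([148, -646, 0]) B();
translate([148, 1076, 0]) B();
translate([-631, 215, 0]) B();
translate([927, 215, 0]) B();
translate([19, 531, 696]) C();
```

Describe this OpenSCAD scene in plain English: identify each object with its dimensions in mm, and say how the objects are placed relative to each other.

A is a table with a 607×756 mm rectangular top, 50 mm thick, top surface at z = 696 mm, supported by four 62×62 mm square legs, each inset 31 mm from the nearest pair of top edges, running from the floor.

B is a four-legged stool. The seat is 311×326 mm, 35 mm thick, top at z = 425 mm. It stands on four square legs, each 30×30 mm in cross-section, from z = 0 to the seat underside, each flush with a corner of the seat.

C is a straight ladder. Two 31×53 mm vertical rails, 1487 mm tall, stand 413 mm apart (outside-to-outside) with their front faces coplanar on the −y side. 5 rungs, each 53 mm deep and 20 mm tall, span between the inner faces of the rails, front faces flush with the rails. The lowest rung's underside is at z = 262 mm and rungs are spaced 268 mm apart (underside to underside).

Four stools sit around the table at the −y, +y, −x, +x sides. The ladder is on top of the table.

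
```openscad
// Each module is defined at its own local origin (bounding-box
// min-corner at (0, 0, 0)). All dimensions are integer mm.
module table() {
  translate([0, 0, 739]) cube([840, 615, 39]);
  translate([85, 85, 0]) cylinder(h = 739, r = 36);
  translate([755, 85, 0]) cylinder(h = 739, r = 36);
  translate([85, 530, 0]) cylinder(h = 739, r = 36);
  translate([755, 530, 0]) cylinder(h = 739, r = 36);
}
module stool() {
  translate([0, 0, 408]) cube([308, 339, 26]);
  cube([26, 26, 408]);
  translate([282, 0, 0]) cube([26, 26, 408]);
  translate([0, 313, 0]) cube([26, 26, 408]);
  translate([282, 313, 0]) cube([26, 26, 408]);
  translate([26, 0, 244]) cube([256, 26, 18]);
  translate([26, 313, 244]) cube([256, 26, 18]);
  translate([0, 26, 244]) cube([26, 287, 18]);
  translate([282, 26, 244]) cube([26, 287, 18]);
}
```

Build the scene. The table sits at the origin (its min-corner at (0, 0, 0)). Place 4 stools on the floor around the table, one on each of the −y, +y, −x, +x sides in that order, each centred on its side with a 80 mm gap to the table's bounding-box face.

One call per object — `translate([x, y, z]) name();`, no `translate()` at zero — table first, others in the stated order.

table();
translate([266, -419, 0]) stool();
translate([266, 695, 0]) stool();
translate([-388, 138, 0]) stool();
translate([920, 138, 0]) stool();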